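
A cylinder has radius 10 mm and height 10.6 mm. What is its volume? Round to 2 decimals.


Shape: cylinder
Radius r = 10 mm, Height h = 10.6 mm
Formula: V = pi * r^2 * h
r^2 = 100
V = pi * 100 * 10.6
V = 1060 * pi
V = 3330.09
3330.09 mm^3


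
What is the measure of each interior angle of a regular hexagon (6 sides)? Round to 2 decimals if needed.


Shape: regular hexagon (6 sides)
Formula: interior angle = (n - 2) * 180 / n
(n - 2) = 4
(n - 2) * 180 = 720
angle = 720 / 6
angle = 120
120 degrees


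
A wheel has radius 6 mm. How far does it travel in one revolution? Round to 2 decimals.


Shape: circle
Radius r = 6 mm
Formula: C = 2 * pi * r
C = 2 * pi * 6
C = 12 * pi
C = 37.7
37.7 mm


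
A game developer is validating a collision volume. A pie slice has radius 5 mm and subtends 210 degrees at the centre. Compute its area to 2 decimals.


Shape: circular sector
Radius r = 5 mm, Angle = 210 degrees
Formula: A = (angle/360) * pi * r^2
r^2 = 25
Fraction of circle = 210/360
A = (210/360) * pi * 25
A = 14.583333 * pi
A = 45.81
45.81 mm^2


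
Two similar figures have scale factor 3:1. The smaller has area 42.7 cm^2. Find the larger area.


Linear scale factor k = 3
Original area = 42.7 cm^2
Rule: under a linear scaling by k, areas scale by k^2.
k^2 = 3^2 = 9
New area = 42.7 * 9
New area = 384.3
384.3 cm^2


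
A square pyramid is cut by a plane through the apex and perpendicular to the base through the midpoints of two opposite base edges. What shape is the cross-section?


Solid: square pyramid
Cutting plane: through the apex and perpendicular to the base through the midpoints of two opposite base edges
Visualize the intersection of the plane with the solid's surface.
The boundary of the cut region is a isosceles triangle.
isosceles triangle


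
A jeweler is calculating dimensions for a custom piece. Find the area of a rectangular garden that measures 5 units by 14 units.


Shape: rectangle
Length l = 5 units, Width w = 14 units
Formula: A = l * w
A = 5 * 14
A = 70
70 units^2


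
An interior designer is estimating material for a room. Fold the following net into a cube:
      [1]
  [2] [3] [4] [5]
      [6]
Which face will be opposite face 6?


Net: cross layout. Take square 3 as the base (bottom).
Fold the four squares in the horizontal row up around 3: 2 -> left, 4 -> right, 5 wraps to the top.
Fold 1 and 6 up from 3: 1 -> back, 6 -> front.
Opposite pairs are therefore: (1, 6), (2, 4), (3, 5).
Face 6 is opposite face 1.
face 1


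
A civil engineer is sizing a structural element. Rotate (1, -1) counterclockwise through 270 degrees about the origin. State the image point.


Transformation: rotation about the origin
Original point: (1, -1)
Rule for 270 deg counterclockwise: (x, y) -> (y, -x)
Apply: (1, -1) -> (-1, -1)
(-1, -1)


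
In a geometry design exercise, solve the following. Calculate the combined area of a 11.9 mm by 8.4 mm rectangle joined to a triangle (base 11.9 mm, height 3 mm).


Composite shape: rectangle + triangle
Rectangle area = 11.9 * 8.4 = 99.96
Triangle area = 0.5 * 11.9 * 3 = 17.85
Total = 99.96 + 17.85
Total = 117.81
117.81 mm^2


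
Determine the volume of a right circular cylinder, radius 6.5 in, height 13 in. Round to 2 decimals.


Shape: cylinder
Radius r = 6.5 in, Height h = 13 in
Formula: V = pi * r^2 * h
r^2 = 42.25
V = pi * 42.25 * 13
V = 549.25 * pi
V = 1725.52
1725.52 in^3


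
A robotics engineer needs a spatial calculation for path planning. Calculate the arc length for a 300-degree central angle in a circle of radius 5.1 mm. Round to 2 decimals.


Shape: circular arc
Radius r = 5.1 mm, Angle = 300 degrees
Formula: L = (angle/360) * 2 * pi * r
2 * pi * r = 10.2 * pi
L = (300/360) * 10.2 * pi
L = 8.5 * pi
L = 26.7
26.7 mm


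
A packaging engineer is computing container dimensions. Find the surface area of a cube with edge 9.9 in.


Shape: cube
Side s = 9.9 in
A cube has 6 square faces.
Formula: SA = 6 * s^2
s^2 = 98.01
SA = 6 * 98.01
SA = 588.06
588.06 in^2


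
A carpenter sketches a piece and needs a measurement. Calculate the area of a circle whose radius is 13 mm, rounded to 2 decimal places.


Shape: circle
Radius r = 13 mm
Formula: A = pi * r^2
r^2 = 13^2 = 169
A = pi * 169
A = 530.93
530.93 mm^2


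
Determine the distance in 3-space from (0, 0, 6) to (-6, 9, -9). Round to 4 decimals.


3D distance between two points
P1 = (0, 0, 6), P2 = (-6, 9, -9)
Formula: d = sqrt((x2-x1)^2 + (y2-y1)^2 + (z2-z1)^2)
dx = -6 - 0 = -6
dy = 9 - 0 = 9
dz = -9 - 6 = -15
dx^2 + dy^2 + dz^2 = 36 + 81 + 225 = 342
d = sqrt(342)
d = 18.4932
18.4932 units


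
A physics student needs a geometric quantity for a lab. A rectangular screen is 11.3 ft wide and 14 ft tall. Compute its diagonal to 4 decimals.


Shape: rectangle (diagonal via Pythagoras)
Sides: 11.3 ft and 14 ft
Formula: d = sqrt(l^2 + w^2)
l^2 = 127.69, w^2 = 196
l^2 + w^2 = 323.69
d = sqrt(323.69)
d = 17.9914
17.9914 ft


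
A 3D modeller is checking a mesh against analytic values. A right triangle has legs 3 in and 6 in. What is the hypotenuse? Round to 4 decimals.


Shape: right triangle
Legs a = 3 in, b = 6 in
Formula: c = sqrt(a^2 + b^2)
a^2 = 9, b^2 = 36
a^2 + b^2 = 45
c = sqrt(45)
c = 6.7082
6.7082 in


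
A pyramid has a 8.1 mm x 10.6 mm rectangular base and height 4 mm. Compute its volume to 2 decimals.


Shape: rectangular pyramid
Base: 8.1 mm x 10.6 mm, Height h = 4 mm
Formula: V = (1/3) * base_area * h
base_area = 8.1 * 10.6 = 85.86
base_area * h = 85.86 * 4 = 343.44
V = 343.44 / 3
V = 114.48
114.48 mm^3


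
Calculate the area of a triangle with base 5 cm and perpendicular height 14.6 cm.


Shape: triangle
Base b = 5 cm, Height h = 14.6 cm
Formula: A = (1/2) * b * h
A = 0.5 * 5 * 14.6
A = 0.5 * 73
A = 36.5
36.5 cm^2


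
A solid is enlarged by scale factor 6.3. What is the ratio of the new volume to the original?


Linear scale factor k = 6.3
Rule: under a linear scaling by k, volumes scale by k^3.
k^3 = 6.3 * 6.3 * 6.3
k^3 = 39.69 * 6.3
k^3 = 250.047
Volume scales by a factor of 250.047.
250.047 (dimensionless)


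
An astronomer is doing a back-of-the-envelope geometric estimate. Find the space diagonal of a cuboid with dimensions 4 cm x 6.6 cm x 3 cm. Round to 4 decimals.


Shape: rectangular box (space diagonal)
l = 4 cm, w = 6.6 cm, h = 3 cm
Visualize: the diagonal of the base, then a right triangle with that diagonal and the height.
Formula: d = sqrt(l^2 + w^2 + h^2)
l^2 + w^2 + h^2 = 16 + 43.56 + 9 = 68.56
d = sqrt(68.56)
d = 8.2801
8.2801 cm


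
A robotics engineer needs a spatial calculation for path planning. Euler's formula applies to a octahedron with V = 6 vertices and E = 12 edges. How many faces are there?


Polyhedron: octahedron
Euler's formula for convex polyhedra: V - E + F = 2
Given: V = 6 vertices and E = 12 edges
Solve for F:
F = 2 + E - V = 2 + 12 - 6 = 8
8 faces


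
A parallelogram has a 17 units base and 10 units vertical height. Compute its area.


Shape: parallelogram
Base b = 17 units, Height h = 10 units
Formula: A = b * h
A = 17 * 10
A = 170
170 units^2


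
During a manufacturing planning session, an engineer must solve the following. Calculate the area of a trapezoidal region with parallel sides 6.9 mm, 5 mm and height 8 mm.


Shape: trapezoid
Parallel sides a = 6.9 mm, b = 5 mm; Height h = 8 mm
Formula: A = (a + b) * h / 2
a + b = 6.9 + 5 = 11.9
A = 11.9 * 8 / 2
A = 95.2 / 2
A = 47.6
47.6 mm^2


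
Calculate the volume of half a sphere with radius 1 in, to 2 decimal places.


Shape: hemisphere (half of a sphere)
Radius r = 1 in
Formula: V = (1/2) * (4/3) * pi * r^3 = (2/3) * pi * r^3
r^3 = 1
(2/3) * 1 = 0.666667
V = 0.666667 * pi
V = 2.09
2.09 in^3


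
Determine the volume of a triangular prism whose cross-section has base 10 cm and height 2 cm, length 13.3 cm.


Shape: triangular prism
Triangle base = 10 cm, triangle height = 2 cm, prism length L = 13.3 cm
Formula: V = (1/2 * b * h_tri) * L
Cross-section area = 0.5 * 10 * 2 = 10
V = 10 * 13.3
V = 133
133 cm^3


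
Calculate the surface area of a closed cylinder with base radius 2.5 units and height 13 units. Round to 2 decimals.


Shape: closed cylinder
Radius r = 2.5 units, Height h = 13 units
Formula: SA = 2*pi*r^2 + 2*pi*r*h = 2*pi*r*(r + h)
r + h = 15.5
2 * r * (r + h) = 2 * 2.5 * 15.5 = 77.5
SA = 77.5 * pi
SA = 243.47
243.47 units^2


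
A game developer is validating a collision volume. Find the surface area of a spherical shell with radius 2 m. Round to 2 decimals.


Shape: sphere
Radius r = 2 m
Formula: SA = 4 * pi * r^2
r^2 = 4
SA = 4 * pi * 4
SA = 16 * pi
SA = 50.27
50.27 m^2


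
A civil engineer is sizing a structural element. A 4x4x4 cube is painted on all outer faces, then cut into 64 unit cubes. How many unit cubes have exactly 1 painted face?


Large cube: 4 x 4 x 4, cut into unit cubes.
n = 4, so n - 2 = 2
Cubes with 1 painted face lie in the interior of each face.
A cube has 6 faces; each contributes (n - 2)^2 = 4 such cubes.
Count = 6 * 4 = 24
24 unit cubes


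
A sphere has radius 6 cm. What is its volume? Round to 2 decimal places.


Shape: sphere
Radius r = 6 cm
Formula: V = (4/3) * pi * r^3
r^3 = 216
(4/3) * 216 = 288
V = 288 * pi
V = 904.78
904.78 cm^3


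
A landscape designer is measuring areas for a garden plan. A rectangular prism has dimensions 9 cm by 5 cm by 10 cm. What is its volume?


Shape: rectangular prism
l = 9 cm, w = 5 cm, h = 10 cm
Formula: V = l * w * h
V = 9 * 5 * 10
V = 45 * 10
V = 450
450 cm^3


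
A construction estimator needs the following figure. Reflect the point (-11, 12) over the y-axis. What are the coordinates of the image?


Transformation: reflection
Original point: (-11, 12)
Rule for reflection over the y-axis: (x, y) -> (-x, y)
Apply: (-11, 12) -> (11, 12)
(11, 12)


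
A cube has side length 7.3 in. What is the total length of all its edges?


Shape: cube
Side s = 7.3 in
A cube has 12 edges, all equal.
Formula: total edge length = 12 * s
Total = 12 * 7.3
Total = 87.6
87.6 in


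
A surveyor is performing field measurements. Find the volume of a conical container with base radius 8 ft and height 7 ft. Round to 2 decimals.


Shape: cone
Radius r = 8 ft, Height h = 7 ft
Formula: V = (1/3) * pi * r^2 * h
r^2 = 64
pi * r^2 * h = pi * 64 * 7 = 448 * pi
V = 448 * pi / 3
V = 469.14
469.14 ft^3


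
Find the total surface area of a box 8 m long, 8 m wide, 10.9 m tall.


Shape: rectangular prism
l = 8 m, w = 8 m, h = 10.9 m
Formula: SA = 2(lw + lh + wh)
lw = 64, lh = 87.2, wh = 87.2
lw + lh + wh = 238.4
SA = 2 * 238.4
SA = 476.8
476.8 m^2


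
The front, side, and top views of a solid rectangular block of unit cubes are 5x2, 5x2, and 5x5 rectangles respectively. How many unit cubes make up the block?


Orthographic views of a solid rectangular block:
Front view 5 x 2 -> length = 5, height = 2
Side view 5 x 2 -> width = 5, height = 2 (consistent)
Top view 5 x 5 -> confirms length = 5, width = 5
The block is 5 x 5 x 2.
Total unit cubes = 5 * 5 * 2 = 50
50 unit cubes


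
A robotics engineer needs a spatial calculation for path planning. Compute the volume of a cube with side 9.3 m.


Shape: cube
Side s = 9.3 m
Formula: V = s^3
V = 9.3 * 9.3 * 9.3
V = 86.49 * 9.3
V = 804.357
804.357 m^3


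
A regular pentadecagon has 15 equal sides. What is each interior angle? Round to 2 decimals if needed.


Shape: regular pentadecagon (15 sides)
Formula: interior angle = (n - 2) * 180 / n
(n - 2) = 13
(n - 2) * 180 = 2340
angle = 2340 / 15
angle = 156
156 degrees


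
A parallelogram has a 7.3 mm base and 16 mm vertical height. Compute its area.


Shape: parallelogram
Base b = 7.3 mm, Height h = 16 mm
Formula: A = b * h
A = 7.3 * 16
A = 116.8
116.8 mm^2


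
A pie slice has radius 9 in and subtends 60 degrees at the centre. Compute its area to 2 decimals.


Shape: circular sector
Radius r = 9 in, Angle = 60 degrees
Formula: A = (angle/360) * pi * r^2
r^2 = 81
Fraction of circle = 60/360
A = (60/360) * pi * 81
A = 13.5 * pi
A = 42.41
42.41 in^2


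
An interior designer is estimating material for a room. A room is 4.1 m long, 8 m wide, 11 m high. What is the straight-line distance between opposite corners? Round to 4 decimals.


Shape: rectangular box (space diagonal)
l = 4.1 m, w = 8 m, h = 11 m
Visualize: the diagonal of the base, then a right triangle with that diagonal and the height.
Formula: d = sqrt(l^2 + w^2 + h^2)
l^2 + w^2 + h^2 = 16.81 + 64 + 121 = 201.81
d = sqrt(201.81)
d = 14.206
14.206 m


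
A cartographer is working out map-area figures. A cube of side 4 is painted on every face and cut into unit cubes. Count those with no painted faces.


Large cube: 4 x 4 x 4, cut into unit cubes.
n = 4, so n - 2 = 2
Unpainted cubes form the interior (n - 2)^3 block.
(n - 2)^3 = 2^3 = 8
8 unit cubes


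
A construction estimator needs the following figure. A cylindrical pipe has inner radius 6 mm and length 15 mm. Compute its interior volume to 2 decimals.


Shape: cylinder
Radius r = 6 mm, Height h = 15 mm
Formula: V = pi * r^2 * h
r^2 = 36
V = pi * 36 * 15
V = 540 * pi
V = 1696.46
1696.46 mm^3


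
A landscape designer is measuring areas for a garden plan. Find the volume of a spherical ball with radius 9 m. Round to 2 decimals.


Shape: sphere
Radius r = 9 m
Formula: V = (4/3) * pi * r^3
r^3 = 729
(4/3) * 729 = 972
V = 972 * pi
V = 3053.63
3053.63 m^3


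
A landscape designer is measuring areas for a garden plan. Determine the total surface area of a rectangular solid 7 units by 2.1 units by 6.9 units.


Shape: rectangular prism
l = 7 units, w = 2.1 units, h = 6.9 units
Formula: SA = 2(lw + lh + wh)
lw = 14.7, lh = 48.3, wh = 14.49
lw + lh + wh = 77.49
SA = 2 * 77.49
SA = 154.98
154.98 units^2


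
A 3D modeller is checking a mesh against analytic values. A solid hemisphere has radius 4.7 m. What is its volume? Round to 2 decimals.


Shape: hemisphere (half of a sphere)
Radius r = 4.7 m
Formula: V = (1/2) * (4/3) * pi * r^3 = (2/3) * pi * r^3
r^3 = 103.823
(2/3) * 103.823 = 69.215333
V = 69.215333 * pi
V = 217.45
217.45 m^3


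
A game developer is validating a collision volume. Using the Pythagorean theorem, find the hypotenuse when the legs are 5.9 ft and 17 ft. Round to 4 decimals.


Shape: right triangle
Legs a = 5.9 ft, b = 17 ft
Formula: c = sqrt(a^2 + b^2)
a^2 = 34.81, b^2 = 289
a^2 + b^2 = 323.81
c = sqrt(323.81)
c = 17.9947
17.9947 ft


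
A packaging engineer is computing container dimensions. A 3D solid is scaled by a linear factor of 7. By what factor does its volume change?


Linear scale factor k = 7
Rule: under a linear scaling by k, volumes scale by k^3.
k^3 = 7 * 7 * 7
k^3 = 49 * 7
k^3 = 343
Volume scales by a factor of 343.
343 (dimensionless)


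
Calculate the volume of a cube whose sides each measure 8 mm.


Shape: cube
Side s = 8 mm
Formula: V = s^3
V = 8 * 8 * 8
V = 64 * 8
V = 512
512 mm^3


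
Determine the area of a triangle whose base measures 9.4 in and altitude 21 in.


Shape: triangle
Base b = 9.4 in, Height h = 21 in
Formula: A = (1/2) * b * h
A = 0.5 * 9.4 * 21
A = 0.5 * 197.4
A = 98.7
98.7 in^2


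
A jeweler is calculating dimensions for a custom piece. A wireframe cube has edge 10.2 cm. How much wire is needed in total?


Shape: cube
Side s = 10.2 cm
A cube has 12 edges, all equal.
Formula: total edge length = 12 * s
Total = 12 * 10.2
Total = 122.4
122.4 cm


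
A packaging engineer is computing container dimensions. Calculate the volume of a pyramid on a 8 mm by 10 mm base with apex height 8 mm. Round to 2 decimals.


Shape: rectangular pyramid
Base: 8 mm x 10 mm, Height h = 8 mm
Formula: V = (1/3) * base_area * h
base_area = 8 * 10 = 80
base_area * h = 80 * 8 = 640
V = 640 / 3
V = 213.33
213.33 mm^3


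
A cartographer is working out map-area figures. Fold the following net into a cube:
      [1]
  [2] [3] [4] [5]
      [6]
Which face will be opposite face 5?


Net: cross layout. Take square 3 as the base (bottom).
Fold the four squares in the horizontal row up around 3: 2 -> left, 4 -> right, 5 wraps to the top.
Fold 1 and 6 up from 3: 1 -> back, 6 -> front.
Opposite pairs are therefore: (1, 6), (2, 4), (3, 5).
Face 5 is opposite face 3.
face 3


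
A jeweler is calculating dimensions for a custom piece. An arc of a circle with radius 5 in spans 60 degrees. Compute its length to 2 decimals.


Shape: circular arc
Radius r = 5 in, Angle = 60 degrees
Formula: L = (angle/360) * 2 * pi * r
2 * pi * r = 10 * pi
L = (60/360) * 10 * pi
L = 1.666667 * pi
L = 5.24
5.24 in


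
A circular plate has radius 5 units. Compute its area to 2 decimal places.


Shape: circle
Radius r = 5 units
Formula: A = pi * r^2
r^2 = 5^2 = 25
A = pi * 25
A = 78.54
78.54 units^2


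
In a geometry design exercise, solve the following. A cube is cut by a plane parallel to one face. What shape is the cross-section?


Solid: cube
Cutting plane: parallel to one face
Visualize the intersection of the plane with the solid's surface.
The boundary of the cut region is a square.
square


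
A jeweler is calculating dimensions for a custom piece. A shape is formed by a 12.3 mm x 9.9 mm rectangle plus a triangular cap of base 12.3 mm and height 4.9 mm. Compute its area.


Composite shape: rectangle + triangle
Rectangle area = 12.3 * 9.9 = 121.77
Triangle area = 0.5 * 12.3 * 4.9 = 30.135
Total = 121.77 + 30.135
Total = 151.905
151.905 mm^2


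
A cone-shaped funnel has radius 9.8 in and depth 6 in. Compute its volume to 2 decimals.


Shape: cone
Radius r = 9.8 in, Height h = 6 in
Formula: V = (1/3) * pi * r^2 * h
r^2 = 96.04
pi * r^2 * h = pi * 96.04 * 6 = 576.24 * pi
V = 576.24 * pi / 3
V = 603.44
603.44 in^3


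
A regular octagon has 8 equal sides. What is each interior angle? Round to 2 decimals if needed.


Shape: regular octagon (8 sides)
Formula: interior angle = (n - 2) * 180 / n
(n - 2) = 6
(n - 2) * 180 = 1080
angle = 1080 / 8
angle = 135
135 degrees


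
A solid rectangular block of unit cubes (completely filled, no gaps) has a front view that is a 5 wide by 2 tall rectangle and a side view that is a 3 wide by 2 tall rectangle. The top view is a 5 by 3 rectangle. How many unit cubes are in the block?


Orthographic views of a solid rectangular block:
Front view 5 x 2 -> length = 5, height = 2
Side view 3 x 2 -> width = 3, height = 2 (consistent)
Top view 5 x 3 -> confirms length = 5, width = 3
The block is 5 x 3 x 2.
Total unit cubes = 5 * 3 * 2 = 30
30 unit cubes


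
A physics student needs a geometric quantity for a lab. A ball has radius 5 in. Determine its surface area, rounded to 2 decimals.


Shape: sphere
Radius r = 5 in
Formula: SA = 4 * pi * r^2
r^2 = 25
SA = 4 * pi * 25
SA = 100 * pi
SA = 314.16
314.16 in^2


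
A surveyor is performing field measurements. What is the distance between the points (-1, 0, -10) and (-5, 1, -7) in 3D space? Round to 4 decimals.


3D distance between two points
P1 = (-1, 0, -10), P2 = (-5, 1, -7)
Formula: d = sqrt((x2-x1)^2 + (y2-y1)^2 + (z2-z1)^2)
dx = -5 - -1 = -4
dy = 1 - 0 = 1
dz = -7 - -10 = 3
dx^2 + dy^2 + dz^2 = 16 + 1 + 9 = 26
d = sqrt(26)
d = 5.099
5.099 units


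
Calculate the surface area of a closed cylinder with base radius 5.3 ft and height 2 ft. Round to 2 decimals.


Shape: closed cylinder
Radius r = 5.3 ft, Height h = 2 ft
Formula: SA = 2*pi*r^2 + 2*pi*r*h = 2*pi*r*(r + h)
r + h = 7.3
2 * r * (r + h) = 2 * 5.3 * 7.3 = 77.38
SA = 77.38 * pi
SA = 243.1
243.1 ft^2


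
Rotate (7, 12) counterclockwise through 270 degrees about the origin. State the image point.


Transformation: rotation about the origin
Original point: (7, 12)
Rule for 270 deg counterclockwise: (x, y) -> (y, -x)
Apply: (7, 12) -> (12, -7)
(12, -7)


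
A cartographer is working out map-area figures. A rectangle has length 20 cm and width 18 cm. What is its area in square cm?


Shape: rectangle
Length l = 20 cm, Width w = 18 cm
Formula: A = l * w
A = 20 * 18
A = 360
360 cm^2


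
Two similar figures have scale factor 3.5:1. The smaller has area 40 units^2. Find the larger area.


Linear scale factor k = 3.5
Original area = 40 units^2
Rule: under a linear scaling by k, areas scale by k^2.
k^2 = 3.5^2 = 12.25
New area = 40 * 12.25
New area = 490
490 units^2


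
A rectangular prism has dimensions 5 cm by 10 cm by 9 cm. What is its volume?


Shape: rectangular prism
l = 5 cm, w = 10 cm, h = 9 cm
Formula: V = l * w * h
V = 5 * 10 * 9
V = 50 * 9
V = 450
450 cm^3


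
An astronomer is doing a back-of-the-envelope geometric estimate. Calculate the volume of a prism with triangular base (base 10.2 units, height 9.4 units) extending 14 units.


Shape: triangular prism
Triangle base = 10.2 units, triangle height = 9.4 units, prism length L = 14 units
Formula: V = (1/2 * b * h_tri) * L
Cross-section area = 0.5 * 10.2 * 9.4 = 47.94
V = 47.94 * 14
V = 671.16
671.16 units^3


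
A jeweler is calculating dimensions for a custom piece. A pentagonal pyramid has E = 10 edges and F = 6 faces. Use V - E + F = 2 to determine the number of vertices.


Polyhedron: pentagonal pyramid
Euler's formula for convex polyhedra: V - E + F = 2
Given: E = 10 edges and F = 6 faces
Solve for V:
V = 2 + E - F = 2 + 10 - 6 = 6
6 vertices


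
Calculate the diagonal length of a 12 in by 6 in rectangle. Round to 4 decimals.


Shape: rectangle (diagonal via Pythagoras)
Sides: 12 in and 6 in
Formula: d = sqrt(l^2 + w^2)
l^2 = 144, w^2 = 36
l^2 + w^2 = 180
d = sqrt(180)
d = 13.4164
13.4164 in


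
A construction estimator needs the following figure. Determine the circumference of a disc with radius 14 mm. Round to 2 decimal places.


Shape: circle
Radius r = 14 mm
Formula: C = 2 * pi * r
C = 2 * pi * 14
C = 28 * pi
C = 87.96
87.96 mm


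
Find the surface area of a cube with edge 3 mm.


Shape: cube
Side s = 3 mm
A cube has 6 square faces.
Formula: SA = 6 * s^2
s^2 = 9
SA = 6 * 9
SA = 54
54 mm^2


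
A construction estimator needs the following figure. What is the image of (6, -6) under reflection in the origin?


Transformation: reflection
Original point: (6, -6)
Rule for reflection through the origin: (x, y) -> (-x, -y)
Apply: (6, -6) -> (-6, 6)
(-6, 6)


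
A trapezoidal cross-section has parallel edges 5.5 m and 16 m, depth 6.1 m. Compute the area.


Shape: trapezoid
Parallel sides a = 5.5 m, b = 16 m; Height h = 6.1 m
Formula: A = (a + b) * h / 2
a + b = 5.5 + 16 = 21.5
A = 21.5 * 6.1 / 2
A = 131.15 / 2
A = 65.575
65.575 m^2


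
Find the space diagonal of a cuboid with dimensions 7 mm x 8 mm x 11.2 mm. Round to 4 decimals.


Shape: rectangular box (space diagonal)
l = 7 mm, w = 8 mm, h = 11.2 mm
Visualize: the diagonal of the base, then a right triangle with that diagonal and the height.
Formula: d = sqrt(l^2 + w^2 + h^2)
l^2 + w^2 + h^2 = 49 + 64 + 125.44 = 238.44
d = sqrt(238.44)
d = 15.4415
15.4415 mm


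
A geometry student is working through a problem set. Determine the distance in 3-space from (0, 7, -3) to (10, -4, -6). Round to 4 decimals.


3D distance between two points
P1 = (0, 7, -3), P2 = (10, -4, -6)
Formula: d = sqrt((x2-x1)^2 + (y2-y1)^2 + (z2-z1)^2)
dx = 10 - 0 = 10
dy = -4 - 7 = -11
dz = -6 - -3 = -3
dx^2 + dy^2 + dz^2 = 100 + 121 + 9 = 230
d = sqrt(230)
d = 15.1658
15.1658 units


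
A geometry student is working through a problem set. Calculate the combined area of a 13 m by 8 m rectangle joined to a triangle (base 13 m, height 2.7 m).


Composite shape: rectangle + triangle
Rectangle area = 13 * 8 = 104
Triangle area = 0.5 * 13 * 2.7 = 17.55
Total = 104 + 17.55
Total = 121.55
121.55 m^2


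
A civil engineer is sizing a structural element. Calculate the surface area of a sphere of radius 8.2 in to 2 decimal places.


Shape: sphere
Radius r = 8.2 in
Formula: SA = 4 * pi * r^2
r^2 = 67.24
SA = 4 * pi * 67.24
SA = 268.96 * pi
SA = 844.96
844.96 in^2


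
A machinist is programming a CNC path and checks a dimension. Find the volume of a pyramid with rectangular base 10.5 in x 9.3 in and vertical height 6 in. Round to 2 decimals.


Shape: rectangular pyramid
Base: 10.5 in x 9.3 in, Height h = 6 in
Formula: V = (1/3) * base_area * h
base_area = 10.5 * 9.3 = 97.65
base_area * h = 97.65 * 6 = 585.9
V = 585.9 / 3
V = 195.3
195.3 in^3


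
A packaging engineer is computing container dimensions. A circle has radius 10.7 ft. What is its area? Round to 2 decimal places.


Shape: circle
Radius r = 10.7 ft
Formula: A = pi * r^2
r^2 = 10.7^2 = 114.49
A = pi * 114.49
A = 359.68
359.68 ft^2


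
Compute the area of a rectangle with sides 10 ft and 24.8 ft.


Shape: rectangle
Length l = 10 ft, Width w = 24.8 ft
Formula: A = l * w
A = 10 * 24.8
A = 248
248 ft^2


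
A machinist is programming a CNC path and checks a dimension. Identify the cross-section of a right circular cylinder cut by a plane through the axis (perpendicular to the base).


Solid: right circular cylinder
Cutting plane: through the axis (perpendicular to the base)
Visualize the intersection of the plane with the solid's surface.
The boundary of the cut region is a rectangle.
rectangle


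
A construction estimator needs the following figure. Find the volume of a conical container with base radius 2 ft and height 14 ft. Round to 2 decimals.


Shape: cone
Radius r = 2 ft, Height h = 14 ft
Formula: V = (1/3) * pi * r^2 * h
r^2 = 4
pi * r^2 * h = pi * 4 * 14 = 56 * pi
V = 56 * pi / 3
V = 58.64
58.64 ft^3


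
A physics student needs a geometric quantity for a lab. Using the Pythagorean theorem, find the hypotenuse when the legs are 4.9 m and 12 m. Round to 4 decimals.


Shape: right triangle
Legs a = 4.9 m, b = 12 m
Formula: c = sqrt(a^2 + b^2)
a^2 = 24.01, b^2 = 144
a^2 + b^2 = 168.01
c = sqrt(168.01)
c = 12.9619
12.9619 m


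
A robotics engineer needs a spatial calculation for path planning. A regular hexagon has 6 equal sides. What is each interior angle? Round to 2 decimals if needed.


Shape: regular hexagon (6 sides)
Formula: interior angle = (n - 2) * 180 / n
(n - 2) = 4
(n - 2) * 180 = 720
angle = 720 / 6
angle = 120
120 degrees


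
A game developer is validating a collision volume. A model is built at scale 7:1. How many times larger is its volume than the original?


Linear scale factor k = 7
Rule: under a linear scaling by k, volumes scale by k^3.
k^3 = 7 * 7 * 7
k^3 = 49 * 7
k^3 = 343
Volume scales by a factor of 343.
343 (dimensionless)


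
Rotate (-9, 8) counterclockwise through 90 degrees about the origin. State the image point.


Transformation: rotation about the origin
Original point: (-9, 8)
Rule for 90 deg counterclockwise: (x, y) -> (-y, x)
Apply: (-9, 8) -> (-8, -9)
(-8, -9)


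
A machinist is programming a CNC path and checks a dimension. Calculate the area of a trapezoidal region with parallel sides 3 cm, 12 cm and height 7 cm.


Shape: trapezoid
Parallel sides a = 3 cm, b = 12 cm; Height h = 7 cm
Formula: A = (a + b) * h / 2
a + b = 3 + 12 = 15
A = 15 * 7 / 2
A = 105 / 2
A = 52.5
52.5 cm^2


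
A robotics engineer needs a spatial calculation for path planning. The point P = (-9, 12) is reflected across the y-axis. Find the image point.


Transformation: reflection
Original point: (-9, 12)
Rule for reflection over the y-axis: (x, y) -> (-x, y)
Apply: (-9, 12) -> (9, 12)
(9, 12)


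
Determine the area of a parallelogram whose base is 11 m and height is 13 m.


Shape: parallelogram
Base b = 11 m, Height h = 13 m
Formula: A = b * h
A = 11 * 13
A = 143
143 m^2


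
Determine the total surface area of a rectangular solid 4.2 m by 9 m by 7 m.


Shape: rectangular prism
l = 4.2 m, w = 9 m, h = 7 m
Formula: SA = 2(lw + lh + wh)
lw = 37.8, lh = 29.4, wh = 63
lw + lh + wh = 130.2
SA = 2 * 130.2
SA = 260.4
260.4 m^2


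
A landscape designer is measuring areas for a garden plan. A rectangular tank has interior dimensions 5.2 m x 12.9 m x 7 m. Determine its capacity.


Shape: rectangular prism
l = 5.2 m, w = 12.9 m, h = 7 m
Formula: V = l * w * h
V = 5.2 * 12.9 * 7
V = 67.08 * 7
V = 469.56
469.56 m^3


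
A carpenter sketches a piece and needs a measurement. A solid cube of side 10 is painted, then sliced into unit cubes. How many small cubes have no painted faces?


Large cube: 10 x 10 x 10, cut into unit cubes.
n = 10, so n - 2 = 8
Unpainted cubes form the interior (n - 2)^3 block.
(n - 2)^3 = 8^3 = 512
512 unit cubes


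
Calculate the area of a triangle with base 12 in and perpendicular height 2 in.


Shape: triangle
Base b = 12 in, Height h = 2 in
Formula: A = (1/2) * b * h
A = 0.5 * 12 * 2
A = 0.5 * 24
A = 12
12 in^2


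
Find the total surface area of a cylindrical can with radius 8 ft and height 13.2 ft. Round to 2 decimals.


Shape: closed cylinder
Radius r = 8 ft, Height h = 13.2 ft
Formula: SA = 2*pi*r^2 + 2*pi*r*h = 2*pi*r*(r + h)
r + h = 21.2
2 * r * (r + h) = 2 * 8 * 21.2 = 339.2
SA = 339.2 * pi
SA = 1065.63
1065.63 ft^2


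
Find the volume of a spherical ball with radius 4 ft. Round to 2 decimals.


Shape: sphere
Radius r = 4 ft
Formula: V = (4/3) * pi * r^3
r^3 = 64
(4/3) * 64 = 85.333333
V = 85.333333 * pi
V = 268.08
268.08 ft^3


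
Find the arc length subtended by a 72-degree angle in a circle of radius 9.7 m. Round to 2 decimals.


Shape: circular arc
Radius r = 9.7 m, Angle = 72 degrees
Formula: L = (angle/360) * 2 * pi * r
2 * pi * r = 19.4 * pi
L = (72/360) * 19.4 * pi
L = 3.88 * pi
L = 12.19
12.19 m


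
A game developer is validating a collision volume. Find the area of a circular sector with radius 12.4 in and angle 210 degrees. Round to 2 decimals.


Shape: circular sector
Radius r = 12.4 in, Angle = 210 degrees
Formula: A = (angle/360) * pi * r^2
r^2 = 153.76
Fraction of circle = 210/360
A = (210/360) * pi * 153.76
A = 89.693333 * pi
A = 281.78
281.78 in^2


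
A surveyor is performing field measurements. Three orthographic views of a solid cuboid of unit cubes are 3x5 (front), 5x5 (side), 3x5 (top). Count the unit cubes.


Orthographic views of a solid rectangular block:
Front view 3 x 5 -> length = 3, height = 5
Side view 5 x 5 -> width = 5, height = 5 (consistent)
Top view 3 x 5 -> confirms length = 3, width = 5
The block is 3 x 5 x 5.
Total unit cubes = 3 * 5 * 5 = 75
75 unit cubes


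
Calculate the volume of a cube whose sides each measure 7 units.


Shape: cube
Side s = 7 units
Formula: V = s^3
V = 7 * 7 * 7
V = 49 * 7
V = 343
343 units^3


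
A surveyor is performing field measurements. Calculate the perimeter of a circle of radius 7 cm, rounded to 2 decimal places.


Shape: circle
Radius r = 7 cm
Formula: C = 2 * pi * r
C = 2 * pi * 7
C = 14 * pi
C = 43.98
43.98 cm


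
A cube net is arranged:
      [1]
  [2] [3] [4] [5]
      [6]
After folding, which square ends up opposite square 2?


Net: cross layout. Take square 3 as the base (bottom).
Fold the four squares in the horizontal row up around 3: 2 -> left, 4 -> right, 5 wraps to the top.
Fold 1 and 6 up from 3: 1 -> back, 6 -> front.
Opposite pairs are therefore: (1, 6), (2, 4), (3, 5).
Face 2 is opposite face 4.
face 4


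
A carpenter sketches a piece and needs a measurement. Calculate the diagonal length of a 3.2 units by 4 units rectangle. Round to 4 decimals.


Shape: rectangle (diagonal via Pythagoras)
Sides: 3.2 units and 4 units
Formula: d = sqrt(l^2 + w^2)
l^2 = 10.24, w^2 = 16
l^2 + w^2 = 26.24
d = sqrt(26.24)
d = 5.1225
5.1225 units


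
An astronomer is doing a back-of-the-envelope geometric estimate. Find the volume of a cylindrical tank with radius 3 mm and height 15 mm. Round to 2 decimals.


Shape: cylinder
Radius r = 3 mm, Height h = 15 mm
Formula: V = pi * r^2 * h
r^2 = 9
V = pi * 9 * 15
V = 135 * pi
V = 424.12
424.12 mm^3


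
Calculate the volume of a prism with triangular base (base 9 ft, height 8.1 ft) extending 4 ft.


Shape: triangular prism
Triangle base = 9 ft, triangle height = 8.1 ft, prism length L = 4 ft
Formula: V = (1/2 * b * h_tri) * L
Cross-section area = 0.5 * 9 * 8.1 = 36.45
V = 36.45 * 4
V = 145.8
145.8 ft^3


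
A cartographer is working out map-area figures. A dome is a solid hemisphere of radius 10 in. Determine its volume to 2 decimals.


Shape: hemisphere (half of a sphere)
Radius r = 10 in
Formula: V = (1/2) * (4/3) * pi * r^3 = (2/3) * pi * r^3
r^3 = 1000
(2/3) * 1000 = 666.666667
V = 666.666667 * pi
V = 2094.4
2094.4 in^3


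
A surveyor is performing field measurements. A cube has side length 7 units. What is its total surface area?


Shape: cube
Side s = 7 units
A cube has 6 square faces.
Formula: SA = 6 * s^2
s^2 = 49
SA = 6 * 49
SA = 294
294 units^2


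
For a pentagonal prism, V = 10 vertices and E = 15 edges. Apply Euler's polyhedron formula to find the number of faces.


Polyhedron: pentagonal prism
Euler's formula for convex polyhedra: V - E + F = 2
Given: V = 10 vertices and E = 15 edges
Solve for F:
F = 2 + E - V = 2 + 15 - 10 = 7
7 faces


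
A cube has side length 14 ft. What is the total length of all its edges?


Shape: cube
Side s = 14 ft
A cube has 12 edges, all equal.
Formula: total edge length = 12 * s
Total = 12 * 14
Total = 168
168 ft


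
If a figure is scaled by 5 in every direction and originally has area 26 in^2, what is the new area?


Linear scale factor k = 5
Original area = 26 in^2
Rule: under a linear scaling by k, areas scale by k^2.
k^2 = 5^2 = 25
New area = 26 * 25
New area = 650
650 in^2


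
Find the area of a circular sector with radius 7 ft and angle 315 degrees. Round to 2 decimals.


Shape: circular sector
Radius r = 7 ft, Angle = 315 degrees
Formula: A = (angle/360) * pi * r^2
r^2 = 49
Fraction of circle = 315/360
A = (315/360) * pi * 49
A = 42.875 * pi
A = 134.7
134.7 ft^2


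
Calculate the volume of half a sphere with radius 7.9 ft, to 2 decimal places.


Shape: hemisphere (half of a sphere)
Radius r = 7.9 ft
Formula: V = (1/2) * (4/3) * pi * r^3 = (2/3) * pi * r^3
r^3 = 493.039
(2/3) * 493.039 = 328.692667
V = 328.692667 * pi
V = 1032.62
1032.62 ft^3


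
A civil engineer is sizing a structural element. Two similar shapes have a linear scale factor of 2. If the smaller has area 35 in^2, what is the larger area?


Linear scale factor k = 2
Original area = 35 in^2
Rule: under a linear scaling by k, areas scale by k^2.
k^2 = 2^2 = 4
New area = 35 * 4
New area = 140
140 in^2


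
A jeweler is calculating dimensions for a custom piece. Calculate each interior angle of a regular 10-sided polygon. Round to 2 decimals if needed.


Shape: regular decagon (10 sides)
Formula: interior angle = (n - 2) * 180 / n
(n - 2) = 8
(n - 2) * 180 = 1440
angle = 1440 / 10
angle = 144
144 degrees


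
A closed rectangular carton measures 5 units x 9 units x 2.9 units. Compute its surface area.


Shape: rectangular prism
l = 5 units, w = 9 units, h = 2.9 units
Formula: SA = 2(lw + lh + wh)
lw = 45, lh = 14.5, wh = 26.1
lw + lh + wh = 85.6
SA = 2 * 85.6
SA = 171.2
171.2 units^2


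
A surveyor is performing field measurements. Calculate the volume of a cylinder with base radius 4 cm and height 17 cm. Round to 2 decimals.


Shape: cylinder
Radius r = 4 cm, Height h = 17 cm
Formula: V = pi * r^2 * h
r^2 = 16
V = pi * 16 * 17
V = 272 * pi
V = 854.51
854.51 cm^3


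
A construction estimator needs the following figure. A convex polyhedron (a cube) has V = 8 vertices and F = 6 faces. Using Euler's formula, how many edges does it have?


Polyhedron: cube
Euler's formula for convex polyhedra: V - E + F = 2
Given: V = 8 vertices and F = 6 faces
Solve for E:
E = V + F - 2 = 8 + 6 - 2 = 12
12 edges


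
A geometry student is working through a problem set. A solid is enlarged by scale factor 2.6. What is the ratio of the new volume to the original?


Linear scale factor k = 2.6
Rule: under a linear scaling by k, volumes scale by k^3.
k^3 = 2.6 * 2.6 * 2.6
k^3 = 6.76 * 2.6
k^3 = 17.576
Volume scales by a factor of 17.576.
17.576 (dimensionless)


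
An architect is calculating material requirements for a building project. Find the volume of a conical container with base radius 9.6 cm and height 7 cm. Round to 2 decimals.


Shape: cone
Radius r = 9.6 cm, Height h = 7 cm
Formula: V = (1/3) * pi * r^2 * h
r^2 = 92.16
pi * r^2 * h = pi * 92.16 * 7 = 645.12 * pi
V = 645.12 * pi / 3
V = 675.57
675.57 cm^3


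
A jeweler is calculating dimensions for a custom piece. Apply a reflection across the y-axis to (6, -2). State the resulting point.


Transformation: reflection
Original point: (6, -2)
Rule for reflection over the y-axis: (x, y) -> (-x, y)
Apply: (6, -2) -> (-6, -2)
(-6, -2)


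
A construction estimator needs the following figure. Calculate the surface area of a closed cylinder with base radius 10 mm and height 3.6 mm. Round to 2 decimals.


Shape: closed cylinder
Radius r = 10 mm, Height h = 3.6 mm
Formula: SA = 2*pi*r^2 + 2*pi*r*h = 2*pi*r*(r + h)
r + h = 13.6
2 * r * (r + h) = 2 * 10 * 13.6 = 272
SA = 272 * pi
SA = 854.51
854.51 mm^2


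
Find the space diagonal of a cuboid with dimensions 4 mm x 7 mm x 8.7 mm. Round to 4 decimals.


Shape: rectangular box (space diagonal)
l = 4 mm, w = 7 mm, h = 8.7 mm
Visualize: the diagonal of the base, then a right triangle with that diagonal and the height.
Formula: d = sqrt(l^2 + w^2 + h^2)
l^2 + w^2 + h^2 = 16 + 49 + 75.69 = 140.69
d = sqrt(140.69)
d = 11.8613
11.8613 mm


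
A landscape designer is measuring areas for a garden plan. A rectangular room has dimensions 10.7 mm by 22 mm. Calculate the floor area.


Shape: rectangle
Length l = 10.7 mm, Width w = 22 mm
Formula: A = l * w
A = 10.7 * 22
A = 235.4
235.4 mm^2


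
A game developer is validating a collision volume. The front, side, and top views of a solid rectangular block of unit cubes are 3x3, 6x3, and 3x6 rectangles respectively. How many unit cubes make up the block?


Orthographic views of a solid rectangular block:
Front view 3 x 3 -> length = 3, height = 3
Side view 6 x 3 -> width = 6, height = 3 (consistent)
Top view 3 x 6 -> confirms length = 3, width = 6
The block is 3 x 6 x 3.
Total unit cubes = 3 * 6 * 3 = 54
54 unit cubes


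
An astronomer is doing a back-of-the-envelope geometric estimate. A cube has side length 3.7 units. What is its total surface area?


Shape: cube
Side s = 3.7 units
A cube has 6 square faces.
Formula: SA = 6 * s^2
s^2 = 13.69
SA = 6 * 13.69
SA = 82.14
82.14 units^2


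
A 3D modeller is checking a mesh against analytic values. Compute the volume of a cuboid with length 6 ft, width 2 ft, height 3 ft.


Shape: rectangular prism
l = 6 ft, w = 2 ft, h = 3 ft
Formula: V = l * w * h
V = 6 * 2 * 3
V = 12 * 3
V = 36
36 ft^3


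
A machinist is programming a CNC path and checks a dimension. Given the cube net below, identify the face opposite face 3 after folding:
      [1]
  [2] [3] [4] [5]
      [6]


Net: cross layout. Take square 3 as the base (bottom).
Fold the four squares in the horizontal row up around 3: 2 -> left, 4 -> right, 5 wraps to the top.
Fold 1 and 6 up from 3: 1 -> back, 6 -> front.
Opposite pairs are therefore: (1, 6), (2, 4), (3, 5).
Face 3 is opposite face 5.
face 5


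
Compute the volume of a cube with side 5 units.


Shape: cube
Side s = 5 units
Formula: V = s^3
V = 5 * 5 * 5
V = 25 * 5
V = 125
125 units^3


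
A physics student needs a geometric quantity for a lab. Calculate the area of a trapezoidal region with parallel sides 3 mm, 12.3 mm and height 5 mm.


Shape: trapezoid
Parallel sides a = 3 mm, b = 12.3 mm; Height h = 5 mm
Formula: A = (a + b) * h / 2
a + b = 3 + 12.3 = 15.3
A = 15.3 * 5 / 2
A = 76.5 / 2
A = 38.25
38.25 mm^2


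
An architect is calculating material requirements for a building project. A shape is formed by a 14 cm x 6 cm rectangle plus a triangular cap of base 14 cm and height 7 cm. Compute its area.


Composite shape: rectangle + triangle
Rectangle area = 14 * 6 = 84
Triangle area = 0.5 * 14 * 7 = 49
Total = 84 + 49
Total = 133
133 cm^2
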